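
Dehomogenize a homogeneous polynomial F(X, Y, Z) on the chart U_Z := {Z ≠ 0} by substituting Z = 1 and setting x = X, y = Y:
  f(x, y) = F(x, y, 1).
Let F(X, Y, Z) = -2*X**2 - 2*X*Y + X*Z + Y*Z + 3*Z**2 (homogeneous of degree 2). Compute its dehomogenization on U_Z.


f(x, y) = -2*x**2 - 2*x*y + x + y + 3

On U_Z we set Z = 1. Each monomial c·X^i·Y^j·Z^k in F becomes c·x^i·y^j·1^k = c·x^i·y^j.
Substituting Z = 1: F(X, Y, 1) = -2*x**2 - 2*x*y + x + y + 3.
Note: deg(f) ≤ deg(F) = 2; strict inequality happens when F is divisible by Z (lost terms).


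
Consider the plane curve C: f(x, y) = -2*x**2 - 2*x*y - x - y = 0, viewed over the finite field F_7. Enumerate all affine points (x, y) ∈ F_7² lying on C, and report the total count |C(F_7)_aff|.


Affine F_7-points: {(0, 0), (1, 6), (2, 5), (3, 0), (3, 1), (3, 2), (3, 3), (3, 4), (3, 5), (3, 6), (4, 3), (5, 2), (6, 1)}; count = 13.

For each of the 49 pairs (x, y) ∈ F_7², evaluate f(x, y) mod 7. Record the zeros.
  x = 0: [0↦0, 1↦6, 2↦5, 3↦4, 4↦3, 5↦2, 6↦1]  zeros at y ∈ {0}
  x = 1: [0↦4, 1↦1, 2↦5, 3↦2, 4↦6, 5↦3, 6↦0]  zeros at y ∈ {6}
  x = 2: [0↦4, 1↦6, 2↦1, 3↦3, 4↦5, 5↦0, 6↦2]  zeros at y ∈ {5}
  x = 3: [0↦0, 1↦0, 2↦0, 3↦0, 4↦0, 5↦0, 6↦0]  zeros at y ∈ {0, 1, 2, 3, 4, 5, 6}
  x = 4: [0↦6, 1↦4, 2↦2, 3↦0, 4↦5, 5↦3, 6↦1]  zeros at y ∈ {3}
  x = 5: [0↦1, 1↦4, 2↦0, 3↦3, 4↦6, 5↦2, 6↦5]  zeros at y ∈ {2}
  x = 6: [0↦6, 1↦0, 2↦1, 3↦2, 4↦3, 5↦4, 6↦5]  zeros at y ∈ {1}
Collecting zeros: affine points = {(0, 0), (1, 6), (2, 5), (3, 0), (3, 1), (3, 2), (3, 3), (3, 4), (3, 5), (3, 6), (4, 3), (5, 2), (6, 1)}.
Total count |C(F_7)_aff| = 13.


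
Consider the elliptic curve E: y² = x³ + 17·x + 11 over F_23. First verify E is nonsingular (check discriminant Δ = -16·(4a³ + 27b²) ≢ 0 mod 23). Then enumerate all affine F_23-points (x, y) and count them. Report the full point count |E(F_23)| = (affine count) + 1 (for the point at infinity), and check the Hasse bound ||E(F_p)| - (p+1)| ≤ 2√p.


Affine points = {(1, 11), (1, 12), (7, 6), (7, 17), (10, 10), (10, 13), (14, 7), (14, 16), (16, 3), (16, 20), (18, 10), (18, 13), (20, 5), (20, 18), (22, 4), (22, 19)}; affine count = 16; |E(F_23)| = 17.

Discriminant check: Δ ∝ 4a³ + 27b² = 4·17³ + 27·11² = 4·4913 + 27·121 ≡ 11 (mod 23). Nonzero ⇒ E is nonsingular.
For each x ∈ F_23, compute rhs = x³ + 17·x + 11 mod 23, then count y ∈ F_23 with y² ≡ rhs.
  x = 0: rhs = 11, matching y values: none (0 points).
  x = 1: rhs = 6, matching y values: 11, 12 (2 points).
  x = 2: rhs = 7, matching y values: none (0 points).
  x = 3: rhs = 20, matching y values: none (0 points).
  x = 4: rhs = 5, matching y values: none (0 points).
  x = 5: rhs = 14, matching y values: none (0 points).
  x = 6: rhs = 7, matching y values: none (0 points).
  x = 7: rhs = 13, matching y values: 6, 17 (2 points).
  x = 8: rhs = 15, matching y values: none (0 points).
  x = 9: rhs = 19, matching y values: none (0 points).
  x = 10: rhs = 8, matching y values: 10, 13 (2 points).
  x = 11: rhs = 11, matching y values: none (0 points).
  x = 12: rhs = 11, matching y values: none (0 points).
  x = 13: rhs = 14, matching y values: none (0 points).
  x = 14: rhs = 3, matching y values: 7, 16 (2 points).
  x = 15: rhs = 7, matching y values: none (0 points).
  x = 16: rhs = 9, matching y values: 3, 20 (2 points).
  x = 17: rhs = 15, matching y values: none (0 points).
  x = 18: rhs = 8, matching y values: 10, 13 (2 points).
  x = 19: rhs = 17, matching y values: none (0 points).
  x = 20: rhs = 2, matching y values: 5, 18 (2 points).
  x = 21: rhs = 15, matching y values: none (0 points).
  x = 22: rhs = 16, matching y values: 4, 19 (2 points).
Total affine count: 16.
Full point count |E(F_23)| = 16 + 1 = 17.
Hasse bound: |17 − (23+1)| = |-7| = 7 ≤ 2√23 ≈ 9.5917 ✓.


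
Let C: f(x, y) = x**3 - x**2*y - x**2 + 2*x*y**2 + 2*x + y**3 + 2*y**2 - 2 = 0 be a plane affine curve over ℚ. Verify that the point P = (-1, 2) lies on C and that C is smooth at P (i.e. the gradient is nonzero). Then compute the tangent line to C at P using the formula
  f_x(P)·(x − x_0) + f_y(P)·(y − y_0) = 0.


Tangent line at P: 19*x + 11*y - 3 = 0.

Step 1: f(-1, 2) = 0, so P lies on C.
Step 2: partial derivatives
  f_x(x, y) = 3*x**2 - 2*x*y - 2*x + 2*y**2 + 2, f_y(x, y) = -x**2 + 4*x*y + 3*y**2 + 4*y.
  f_x(P) = 19, f_y(P) = 11 (gradient nonzero, so P is smooth).
Step 3: tangent line at P: 19·(x − -1) + 11·(y − 2) = 0.
Expanding: 19*x + 11*y - 3 = 0.


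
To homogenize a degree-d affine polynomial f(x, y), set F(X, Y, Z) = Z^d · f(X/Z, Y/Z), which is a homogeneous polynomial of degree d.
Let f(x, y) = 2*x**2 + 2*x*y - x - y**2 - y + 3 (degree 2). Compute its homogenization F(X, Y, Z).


F(X, Y, Z) = 2*X**2 + 2*X*Y - X*Z - Y**2 - Y*Z + 3*Z**2

deg(f) = 2.
Substitute x = X/Z, y = Y/Z into f, then multiply by Z^2.
  monomial 2·x^2·y^0 ↦ 2·X^2·Y^0·Z^0.
  monomial 2·x^1·y^1 ↦ 2·X^1·Y^1·Z^0.
  monomial -1·x^1·y^0 ↦ -1·X^1·Y^0·Z^1.
  monomial -1·x^0·y^2 ↦ -1·X^0·Y^2·Z^0.
  monomial -1·x^0·y^1 ↦ -1·X^0·Y^1·Z^1.
  monomial 3·x^0·y^0 ↦ 3·X^0·Y^0·Z^2.
Collecting: F(X, Y, Z) = 2*X**2 + 2*X*Y - X*Z - Y**2 - Y*Z + 3*Z**2.


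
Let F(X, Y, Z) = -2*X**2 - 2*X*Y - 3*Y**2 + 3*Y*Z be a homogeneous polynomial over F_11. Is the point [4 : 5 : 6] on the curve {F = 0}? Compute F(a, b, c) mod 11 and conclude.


F(4,5,6) ≡ 9 (mod 11); P is NOT on the curve.

Evaluate F(4, 5, 6) term-by-term (mod 11).
  -2*X**2 ↦ -2·16·1·1 = -32
  -2*X*Y ↦ -2·4·5·1 = -40
  -3*Y**2 ↦ -3·1·25·1 = -75
  3*Y*Z ↦ 3·1·5·6 = 90
Sum: F(4, 5, 6) = (-32) + (-40) + (-75) + (90) = -57.
Reducing mod 11: -57 ≡ 9 (mod 11).
Since F(a, b, c) ≡ 9 ≠ 0 (mod 11), P does NOT lie on the curve.


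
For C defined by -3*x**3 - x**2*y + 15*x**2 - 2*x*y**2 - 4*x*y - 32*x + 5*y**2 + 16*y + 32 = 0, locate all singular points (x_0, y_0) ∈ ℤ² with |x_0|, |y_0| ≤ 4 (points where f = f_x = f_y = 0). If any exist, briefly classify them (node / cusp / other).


Singular points: {(2, -2)}; classification: node.

Compute partial derivatives:
  f_x = -9*x**2 - 2*x*y + 30*x - 2*y**2 - 4*y - 32.
  f_y = -x**2 - 4*x*y - 4*x + 10*y + 16.
Scan x_0 ∈ {−4, ..., 4}. For each x_0, f_y(x_0, y) is a polynomial in y; find its integer roots y ∈ {−4, ..., 4}, then test f_x and f at those candidates.
  x = -4: f_y(-4, y) = 26*y + 16; no integer root y with |y| ≤ 4.
  x = -3: f_y(-3, y) = 22*y + 19; no integer root y with |y| ≤ 4.
  x = -2: f_y(-2, y) = 18*y + 20; no integer root y with |y| ≤ 4.
  x = -1: f_y(-1, y) = 14*y + 19; no integer root y with |y| ≤ 4.
  x = 0: f_y(0, y) = 10*y + 16; no integer root y with |y| ≤ 4.
  x = 1: f_y(1, y) = 6*y + 11; no integer root y with |y| ≤ 4.
  x = 2: f_y(2, y) = 2*y + 4; vanishes at y ∈ {-2}. (2, -2): f_x = 0, f = 0 — SINGULAR.
  x = 3: f_y(3, y) = -2*y - 5; no integer root y with |y| ≤ 4.
  x = 4: f_y(4, y) = -6*y - 16; no integer root y with |y| ≤ 4.
Only singular point on the grid: (2, -2).
Classify: substitute x = 2 + u, y = -2 + v and expand: f = -3*u**3 - u**2*v - u**2 - 2*u*v**2 + v**2.
No constant or linear terms (consistent with a singular point). Quadratic part: -u**2 + v**2. Cubic part: -3*u**3 - u**2*v - 2*u*v**2.
The quadratic part v**2 - u**2 = (v − u)(v + u) splits into two distinct linear factors, so there are two distinct tangent lines y − -2 = ±(x − 2) — this is a node (ordinary double point).
Classification: node.


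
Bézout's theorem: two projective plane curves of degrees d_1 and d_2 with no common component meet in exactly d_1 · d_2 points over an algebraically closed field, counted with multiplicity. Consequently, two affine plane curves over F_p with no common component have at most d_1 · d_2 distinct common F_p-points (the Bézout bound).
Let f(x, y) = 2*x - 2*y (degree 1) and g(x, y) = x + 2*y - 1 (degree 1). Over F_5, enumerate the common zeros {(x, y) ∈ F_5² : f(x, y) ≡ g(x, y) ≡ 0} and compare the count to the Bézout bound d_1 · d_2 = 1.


Common zeros: {(2, 2)}; count = 1; Bézout bound = 1.

deg(f) = 1, deg(g) = 1, so Bézout bound = 1.
Scan x ∈ F_5. For each x, list the y ∈ F_5 with f(x, y) ≡ 0 and those with g(x, y) ≡ 0 (mod 5); the common zeros in that column are the intersection.
  x = 0: f ≡ 0 at y ∈ {0}; g ≡ 0 at y ∈ {3}; common: ∅.
  x = 1: f ≡ 0 at y ∈ {1}; g ≡ 0 at y ∈ {0}; common: ∅.
  x = 2: f ≡ 0 at y ∈ {2}; g ≡ 0 at y ∈ {2}; common: {2}.
  x = 3: f ≡ 0 at y ∈ {3}; g ≡ 0 at y ∈ {4}; common: ∅.
  x = 4: f ≡ 0 at y ∈ {4}; g ≡ 0 at y ∈ {1}; common: ∅.
Collecting: common zeros = {(2, 2)}, so the count is 1.
Comparison with the Bézout bound: 1 ≤ 1 = deg(f)·deg(g), as expected for curves with no common component (the bound is attained).


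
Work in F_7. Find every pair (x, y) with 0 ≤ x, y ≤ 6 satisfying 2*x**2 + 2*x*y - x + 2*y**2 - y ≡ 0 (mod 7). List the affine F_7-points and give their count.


Affine F_7-points: {(0, 0), (0, 4), (1, 5), (4, 0), (5, 1), (5, 5)}; count = 6.

For each of the 49 pairs (x, y) ∈ F_7², evaluate f(x, y) mod 7. Record the zeros.
  x = 0: [0↦0, 1↦1, 2↦6, 3↦1, 4↦0, 5↦3, 6↦3]  zeros at y ∈ {0, 4}
  x = 1: [0↦1, 1↦4, 2↦4, 3↦1, 4↦2, 5↦0, 6↦2]  zeros at y ∈ {5}
  x = 2: [0↦6, 1↦4, 2↦6, 3↦5, 4↦1, 5↦1, 6↦5]  zeros at y ∈ ∅
  x = 3: [0↦1, 1↦1, 2↦5, 3↦6, 4↦4, 5↦6, 6↦5]  zeros at y ∈ ∅
  x = 4: [0↦0, 1↦2, 2↦1, 3↦4, 4↦4, 5↦1, 6↦2]  zeros at y ∈ {0}
  x = 5: [0↦3, 1↦0, 2↦1, 3↦6, 4↦1, 5↦0, 6↦3]  zeros at y ∈ {1, 5}
  x = 6: [0↦3, 1↦2, 2↦5, 3↦5, 4↦2, 5↦3, 6↦1]  zeros at y ∈ ∅
Collecting zeros: affine points = {(0, 0), (0, 4), (1, 5), (4, 0), (5, 1), (5, 5)}.
Total count |C(F_7)_aff| = 6.


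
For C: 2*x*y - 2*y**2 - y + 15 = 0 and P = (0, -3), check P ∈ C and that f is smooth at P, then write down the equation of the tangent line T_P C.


Tangent line at P: -6*x + 11*y + 33 = 0.

Step 1: f(0, -3) = 0, so P lies on C.
Step 2: partial derivatives
  f_x(x, y) = 2*y, f_y(x, y) = 2*x - 4*y - 1.
  f_x(P) = -6, f_y(P) = 11 (gradient nonzero, so P is smooth).
Step 3: tangent line at P: -6·(x − 0) + 11·(y − -3) = 0.
Expanding: -6*x + 11*y + 33 = 0.


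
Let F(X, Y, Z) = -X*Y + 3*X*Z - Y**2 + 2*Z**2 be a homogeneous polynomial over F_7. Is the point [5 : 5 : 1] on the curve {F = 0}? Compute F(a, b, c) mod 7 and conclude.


F(5,5,1) ≡ 2 (mod 7); P is NOT on the curve.

Evaluate F(5, 5, 1) term-by-term (mod 7).
  -X*Y ↦ -1·5·5·1 = -25
  3*X*Z ↦ 3·5·1·1 = 15
  -Y**2 ↦ -1·1·25·1 = -25
  2*Z**2 ↦ 2·1·1·1 = 2
Sum: F(5, 5, 1) = (-25) + (15) + (-25) + (2) = -33.
Reducing mod 7: -33 ≡ 2 (mod 7).
Since F(a, b, c) ≡ 2 ≠ 0 (mod 7), P does NOT lie on the curve.


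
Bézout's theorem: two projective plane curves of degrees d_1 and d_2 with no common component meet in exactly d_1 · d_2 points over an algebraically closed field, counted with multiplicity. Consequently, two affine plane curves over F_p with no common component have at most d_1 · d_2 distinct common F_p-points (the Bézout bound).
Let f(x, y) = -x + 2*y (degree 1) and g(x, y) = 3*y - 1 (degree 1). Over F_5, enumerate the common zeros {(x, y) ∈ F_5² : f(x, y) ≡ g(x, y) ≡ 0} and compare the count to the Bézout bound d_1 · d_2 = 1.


Common zeros: {(4, 2)}; count = 1; Bézout bound = 1.

deg(f) = 1, deg(g) = 1, so Bézout bound = 1.
Scan x ∈ F_5. For each x, list the y ∈ F_5 with f(x, y) ≡ 0 and those with g(x, y) ≡ 0 (mod 5); the common zeros in that column are the intersection.
  x = 0: f ≡ 0 at y ∈ {0}; g ≡ 0 at y ∈ {2}; common: ∅.
  x = 1: f ≡ 0 at y ∈ {3}; g ≡ 0 at y ∈ {2}; common: ∅.
  x = 2: f ≡ 0 at y ∈ {1}; g ≡ 0 at y ∈ {2}; common: ∅.
  x = 3: f ≡ 0 at y ∈ {4}; g ≡ 0 at y ∈ {2}; common: ∅.
  x = 4: f ≡ 0 at y ∈ {2}; g ≡ 0 at y ∈ {2}; common: {2}.
Collecting: common zeros = {(4, 2)}, so the count is 1.
Comparison with the Bézout bound: 1 ≤ 1 = deg(f)·deg(g), as expected for curves with no common component (the bound is attained).


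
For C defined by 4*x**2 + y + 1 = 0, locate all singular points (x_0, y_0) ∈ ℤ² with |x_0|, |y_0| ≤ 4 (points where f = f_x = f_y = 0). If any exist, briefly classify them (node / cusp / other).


No singular points in the scanned grid; C is smooth there.

Compute partial derivatives:
  f_x = 8*x.
  f_y = 1.
f_y = 1 is a nonzero constant, so f_y never vanishes: no point (x, y) can satisfy f = f_x = f_y = 0. In particular no (x, y) ∈ {−4, ..., 4}² is singular; the curve is smooth.


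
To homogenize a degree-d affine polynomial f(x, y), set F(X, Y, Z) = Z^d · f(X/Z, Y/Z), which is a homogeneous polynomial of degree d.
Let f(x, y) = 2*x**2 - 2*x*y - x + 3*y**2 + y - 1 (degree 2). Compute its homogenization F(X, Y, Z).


F(X, Y, Z) = 2*X**2 - 2*X*Y - X*Z + 3*Y**2 + Y*Z - Z**2

deg(f) = 2.
Substitute x = X/Z, y = Y/Z into f, then multiply by Z^2.
  monomial 2·x^2·y^0 ↦ 2·X^2·Y^0·Z^0.
  monomial -2·x^1·y^1 ↦ -2·X^1·Y^1·Z^0.
  monomial -1·x^1·y^0 ↦ -1·X^1·Y^0·Z^1.
  monomial 3·x^0·y^2 ↦ 3·X^0·Y^2·Z^0.
  monomial 1·x^0·y^1 ↦ 1·X^0·Y^1·Z^1.
  monomial -1·x^0·y^0 ↦ -1·X^0·Y^0·Z^2.
Collecting: F(X, Y, Z) = 2*X**2 - 2*X*Y - X*Z + 3*Y**2 + Y*Z - Z**2.


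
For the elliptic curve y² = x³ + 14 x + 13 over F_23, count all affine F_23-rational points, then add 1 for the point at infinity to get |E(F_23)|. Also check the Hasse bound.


Affine points = {(0, 6), (0, 17), (2, 7), (2, 16), (3, 6), (3, 17), (4, 8), (4, 15), (5, 1), (5, 22), (8, 4), (8, 19), (10, 7), (10, 16), (11, 7), (11, 16), (12, 0), (13, 0), (14, 3), (14, 20), (16, 3), (16, 20), (17, 9), (17, 14), (18, 5), (18, 18), (19, 10), (19, 13), (20, 6), (20, 17), (21, 0)}; affine count = 31; |E(F_23)| = 32.

Discriminant check: Δ ∝ 4a³ + 27b² = 4·14³ + 27·13² = 4·2744 + 27·169 ≡ 14 (mod 23). Nonzero ⇒ E is nonsingular.
For each x ∈ F_23, compute rhs = x³ + 14·x + 13 mod 23, then count y ∈ F_23 with y² ≡ rhs.
  x = 0: rhs = 13, matching y values: 6, 17 (2 points).
  x = 1: rhs = 5, matching y values: none (0 points).
  x = 2: rhs = 3, matching y values: 7, 16 (2 points).
  x = 3: rhs = 13, matching y values: 6, 17 (2 points).
  x = 4: rhs = 18, matching y values: 8, 15 (2 points).
  x = 5: rhs = 1, matching y values: 1, 22 (2 points).
  x = 6: rhs = 14, matching y values: none (0 points).
  x = 7: rhs = 17, matching y values: none (0 points).
  x = 8: rhs = 16, matching y values: 4, 19 (2 points).
  x = 9: rhs = 17, matching y values: none (0 points).
  x = 10: rhs = 3, matching y values: 7, 16 (2 points).
  x = 11: rhs = 3, matching y values: 7, 16 (2 points).
  x = 12: rhs = 0, matching y values: 0 (1 points).
  x = 13: rhs = 0, matching y values: 0 (1 points).
  x = 14: rhs = 9, matching y values: 3, 20 (2 points).
  x = 15: rhs = 10, matching y values: none (0 points).
  x = 16: rhs = 9, matching y values: 3, 20 (2 points).
  x = 17: rhs = 12, matching y values: 9, 14 (2 points).
  x = 18: rhs = 2, matching y values: 5, 18 (2 points).
  x = 19: rhs = 8, matching y values: 10, 13 (2 points).
  x = 20: rhs = 13, matching y values: 6, 17 (2 points).
  x = 21: rhs = 0, matching y values: 0 (1 points).
  x = 22: rhs = 21, matching y values: none (0 points).
Total affine count: 31.
Full point count |E(F_23)| = 31 + 1 = 32.
Hasse bound: |32 − (23+1)| = |8| = 8 ≤ 2√23 ≈ 9.5917 ✓.


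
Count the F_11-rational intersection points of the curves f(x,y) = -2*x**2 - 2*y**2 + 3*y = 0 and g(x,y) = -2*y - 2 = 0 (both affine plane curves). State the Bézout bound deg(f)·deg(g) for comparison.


Common zeros: {(5, 10), (6, 10)}; count = 2; Bézout bound = 2.

deg(f) = 2, deg(g) = 1, so Bézout bound = 2.
Scan x ∈ F_11. For each x, list the y ∈ F_11 with f(x, y) ≡ 0 and those with g(x, y) ≡ 0 (mod 11); the common zeros in that column are the intersection.
  x = 0: f ≡ 0 at y ∈ {0, 7}; g ≡ 0 at y ∈ {10}; common: ∅.
  x = 1: f ≡ 0 at y ∈ {3, 4}; g ≡ 0 at y ∈ {10}; common: ∅.
  x = 2: f ≡ 0 at y ∈ {9}; g ≡ 0 at y ∈ {10}; common: ∅.
  x = 3: f ≡ 0 at y ∈ ∅; g ≡ 0 at y ∈ {10}; common: ∅.
  x = 4: f ≡ 0 at y ∈ ∅; g ≡ 0 at y ∈ {10}; common: ∅.
  x = 5: f ≡ 0 at y ∈ {8, 10}; g ≡ 0 at y ∈ {10}; common: {10}.
  x = 6: f ≡ 0 at y ∈ {8, 10}; g ≡ 0 at y ∈ {10}; common: {10}.
  x = 7: f ≡ 0 at y ∈ ∅; g ≡ 0 at y ∈ {10}; common: ∅.
  x = 8: f ≡ 0 at y ∈ ∅; g ≡ 0 at y ∈ {10}; common: ∅.
  x = 9: f ≡ 0 at y ∈ {9}; g ≡ 0 at y ∈ {10}; common: ∅.
  x = 10: f ≡ 0 at y ∈ {3, 4}; g ≡ 0 at y ∈ {10}; common: ∅.
Collecting: common zeros = {(5, 10), (6, 10)}, so the count is 2.
Comparison with the Bézout bound: 2 ≤ 2 = deg(f)·deg(g), as expected for curves with no common component (the bound is attained).


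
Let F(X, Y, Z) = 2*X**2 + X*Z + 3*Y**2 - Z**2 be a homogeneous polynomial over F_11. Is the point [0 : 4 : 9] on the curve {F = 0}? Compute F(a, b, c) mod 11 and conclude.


F(0,4,9) ≡ 0 (mod 11); P is on the curve.

Evaluate F(0, 4, 9) term-by-term (mod 11).
  2*X**2 ↦ 2·0·1·1 = 0
  X*Z ↦ 1·0·1·9 = 0
  3*Y**2 ↦ 3·1·16·1 = 48
  -Z**2 ↦ -1·1·1·81 = -81
Sum: F(0, 4, 9) = (0) + (0) + (48) + (-81) = -33.
Reducing mod 11: -33 ≡ 0 (mod 11).
Since F(a, b, c) ≡ 0 (mod 11), P lies on the curve.


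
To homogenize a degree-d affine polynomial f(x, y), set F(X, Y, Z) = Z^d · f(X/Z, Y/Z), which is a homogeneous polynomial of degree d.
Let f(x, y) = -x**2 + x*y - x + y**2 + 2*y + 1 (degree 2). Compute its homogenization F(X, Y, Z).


F(X, Y, Z) = -X**2 + X*Y - X*Z + Y**2 + 2*Y*Z + Z**2

deg(f) = 2.
Substitute x = X/Z, y = Y/Z into f, then multiply by Z^2.
  monomial -1·x^2·y^0 ↦ -1·X^2·Y^0·Z^0.
  monomial 1·x^1·y^1 ↦ 1·X^1·Y^1·Z^0.
  monomial -1·x^1·y^0 ↦ -1·X^1·Y^0·Z^1.
  monomial 1·x^0·y^2 ↦ 1·X^0·Y^2·Z^0.
  monomial 2·x^0·y^1 ↦ 2·X^0·Y^1·Z^1.
  monomial 1·x^0·y^0 ↦ 1·X^0·Y^0·Z^2.
Collecting: F(X, Y, Z) = -X**2 + X*Y - X*Z + Y**2 + 2*Y*Z + Z**2.


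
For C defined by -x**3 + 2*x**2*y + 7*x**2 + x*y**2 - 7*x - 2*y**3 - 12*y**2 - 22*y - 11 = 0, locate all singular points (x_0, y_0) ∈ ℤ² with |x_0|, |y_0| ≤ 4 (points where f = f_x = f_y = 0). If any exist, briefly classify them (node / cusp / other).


Singular points: {(1, -2)}; classification: cusp.

Compute partial derivatives:
  f_x = -3*x**2 + 4*x*y + 14*x + y**2 - 7.
  f_y = 2*x**2 + 2*x*y - 6*y**2 - 24*y - 22.
Scan x_0 ∈ {−4, ..., 4}. For each x_0, f_y(x_0, y) is a polynomial in y; find its integer roots y ∈ {−4, ..., 4}, then test f_x and f at those candidates.
  x = -4: f_y(-4, y) = -6*y**2 - 32*y + 10; no integer root y with |y| ≤ 4.
  x = -3: f_y(-3, y) = -6*y**2 - 30*y - 4; no integer root y with |y| ≤ 4.
  x = -2: f_y(-2, y) = -6*y**2 - 28*y - 14; no integer root y with |y| ≤ 4.
  x = -1: f_y(-1, y) = -6*y**2 - 26*y - 20; vanishes at y ∈ {-1}. (-1, -1): f_x = -19 ≠ 0.
  x = 0: f_y(0, y) = -6*y**2 - 24*y - 22; no integer root y with |y| ≤ 4.
  x = 1: f_y(1, y) = -6*y**2 - 22*y - 20; vanishes at y ∈ {-2}. (1, -2): f_x = 0, f = 0 — SINGULAR.
  x = 2: f_y(2, y) = -6*y**2 - 20*y - 14; vanishes at y ∈ {-1}. (2, -1): f_x = 2 ≠ 0.
  x = 3: f_y(3, y) = -6*y**2 - 18*y - 4; no integer root y with |y| ≤ 4.
  x = 4: f_y(4, y) = -6*y**2 - 16*y + 10; no integer root y with |y| ≤ 4.
Only singular point on the grid: (1, -2).
Classify: substitute x = 1 + u, y = -2 + v and expand: f = -u**3 + 2*u**2*v + u*v**2 - 2*v**3 + v**2.
No constant or linear terms (consistent with a singular point). Quadratic part: v**2. Cubic part: -u**3 + 2*u**2*v + u*v**2 - 2*v**3.
The quadratic part v**2 is a perfect square, so there is a single (double) tangent line v = 0, i.e. y = -2. Restricting the cubic part to that line (v = 0) leaves -u**3 ≠ 0, so f is not divisible by v and the branch is v² ≈ u**3 to lowest order — this is a cusp.
Classification: cusp.


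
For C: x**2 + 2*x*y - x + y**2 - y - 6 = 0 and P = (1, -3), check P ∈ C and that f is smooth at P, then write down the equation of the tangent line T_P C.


Tangent line at P: -5*x - 5*y - 10 = 0.

Step 1: f(1, -3) = 0, so P lies on C.
Step 2: partial derivatives
  f_x(x, y) = 2*x + 2*y - 1, f_y(x, y) = 2*x + 2*y - 1.
  f_x(P) = -5, f_y(P) = -5 (gradient nonzero, so P is smooth).
Step 3: tangent line at P: -5·(x − 1) + -5·(y − -3) = 0.
Expanding: -5*x - 5*y - 10 = 0.


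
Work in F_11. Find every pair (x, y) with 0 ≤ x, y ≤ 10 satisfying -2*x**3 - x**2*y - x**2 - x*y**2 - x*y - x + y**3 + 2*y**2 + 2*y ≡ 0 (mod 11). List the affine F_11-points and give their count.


Affine F_11-points: {(0, 0), (1, 8), (2, 0), (2, 2), (2, 9), (3, 0), (6, 1), (6, 5), (6, 9), (7, 5), (8, 4), (9, 3), (9, 6), (9, 9), (10, 7)}; count = 15.

For each of the 121 pairs (x, y) ∈ F_11², evaluate f(x, y) mod 11. Record the zeros.
  x = 0: [0↦0, 1↦5, 2↦9, 3↦7, 4↦5, 5↦9, 6↦3, 7↦4, 8↦7, 9↦7, 10↦10]  zeros at y ∈ {0}
  x = 1: [0↦7, 1↦9, 2↦8, 3↦10, 4↦10, 5↦3, 6↦6, 7↦3, 8↦0, 9↦3, 10↦7]  zeros at y ∈ {8}
  x = 2: [0↦0, 1↦8, 2↦0, 3↦4, 4↦4, 5↦6, 6↦5, 7↦7, 8↦7, 9↦0, 10↦3]  zeros at y ∈ {0, 2, 9}
  x = 3: [0↦0, 1↦1, 2↦6, 3↦10, 4↦8, 5↦6, 6↦10, 7↦4, 8↦5, 9↦8, 10↦8]  zeros at y ∈ {0}
  x = 4: [0↦6, 1↦9, 2↦3, 3↦5, 4↦10, 5↦2, 6↦9, 7↦4, 8↦4, 9↦4, 10↦10]  zeros at y ∈ ∅
  x = 5: [0↦6, 1↦9, 2↦1, 3↦10, 4↦9, 5↦4, 6↦1, 7↦6, 8↦3, 9↦9, 10↦8]  zeros at y ∈ ∅
  x = 6: [0↦10, 1↦0, 2↦10, 3↦2, 4↦4, 5↦0, 6↦7, 7↦9, 8↦1, 9↦0, 10↦1]  zeros at y ∈ {1, 5, 9}
  x = 7: [0↦6, 1↦3, 2↦7, 3↦2, 4↦5, 5↦0, 6↦4, 7↦1, 8↦8, 9↦9, 10↦10]  zeros at y ∈ {5}
  x = 8: [0↦4, 1↦6, 2↦2, 3↦9, 4↦0, 5↦3, 6↦2, 7↦3, 8↦1, 9↦2, 10↦1]  zeros at y ∈ {4}
  x = 9: [0↦3, 1↦8, 2↦5, 3↦0, 4↦10, 5↦8, 6↦0, 7↦3, 8↦1, 9↦0, 10↦6]  zeros at y ∈ {3, 6, 9}
  x = 10: [0↦2, 1↦8, 2↦4, 3↦7, 4↦1, 5↦3, 6↦8, 7↦0, 8↦7, 9↦2, 10↦2]  zeros at y ∈ {7}
Collecting zeros: affine points = {(0, 0), (1, 8), (2, 0), (2, 2), (2, 9), (3, 0), (6, 1), (6, 5), (6, 9), (7, 5), (8, 4), (9, 3), (9, 6), (9, 9), (10, 7)}.
Total count |C(F_11)_aff| = 15.


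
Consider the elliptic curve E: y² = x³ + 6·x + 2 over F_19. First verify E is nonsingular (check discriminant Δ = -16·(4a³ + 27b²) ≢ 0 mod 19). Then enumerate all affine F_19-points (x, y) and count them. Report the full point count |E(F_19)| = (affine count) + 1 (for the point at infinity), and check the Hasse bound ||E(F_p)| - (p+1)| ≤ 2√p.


Affine points = {(1, 3), (1, 16), (3, 3), (3, 16), (5, 9), (5, 10), (6, 8), (6, 11), (7, 8), (7, 11), (8, 7), (8, 12), (9, 5), (9, 14), (10, 6), (10, 13), (12, 4), (12, 15), (13, 4), (13, 15), (15, 3), (15, 16), (17, 1), (17, 18)}; affine count = 24; |E(F_19)| = 25.

Discriminant check: Δ ∝ 4a³ + 27b² = 4·6³ + 27·2² = 4·216 + 27·4 ≡ 3 (mod 19). Nonzero ⇒ E is nonsingular.
For each x ∈ F_19, compute rhs = x³ + 6·x + 2 mod 19, then count y ∈ F_19 with y² ≡ rhs.
  x = 0: rhs = 2, matching y values: none (0 points).
  x = 1: rhs = 9, matching y values: 3, 16 (2 points).
  x = 2: rhs = 3, matching y values: none (0 points).
  x = 3: rhs = 9, matching y values: 3, 16 (2 points).
  x = 4: rhs = 14, matching y values: none (0 points).
  x = 5: rhs = 5, matching y values: 9, 10 (2 points).
  x = 6: rhs = 7, matching y values: 8, 11 (2 points).
  x = 7: rhs = 7, matching y values: 8, 11 (2 points).
  x = 8: rhs = 11, matching y values: 7, 12 (2 points).
  x = 9: rhs = 6, matching y values: 5, 14 (2 points).
  x = 10: rhs = 17, matching y values: 6, 13 (2 points).
  x = 11: rhs = 12, matching y values: none (0 points).
  x = 12: rhs = 16, matching y values: 4, 15 (2 points).
  x = 13: rhs = 16, matching y values: 4, 15 (2 points).
  x = 14: rhs = 18, matching y values: none (0 points).
  x = 15: rhs = 9, matching y values: 3, 16 (2 points).
  x = 16: rhs = 14, matching y values: none (0 points).
  x = 17: rhs = 1, matching y values: 1, 18 (2 points).
  x = 18: rhs = 14, matching y values: none (0 points).
Total affine count: 24.
Full point count |E(F_19)| = 24 + 1 = 25.
Hasse bound: |25 − (19+1)| = |5| = 5 ≤ 2√19 ≈ 8.7178 ✓.


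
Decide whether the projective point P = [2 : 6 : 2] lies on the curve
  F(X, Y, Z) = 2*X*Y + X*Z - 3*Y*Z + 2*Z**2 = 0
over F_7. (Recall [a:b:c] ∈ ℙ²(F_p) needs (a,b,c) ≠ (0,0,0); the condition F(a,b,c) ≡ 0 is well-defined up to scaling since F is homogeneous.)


F(2,6,2) ≡ 0 (mod 7); P is on the curve.

Evaluate F(2, 6, 2) term-by-term (mod 7).
  2*X*Y ↦ 2·2·6·1 = 24
  X*Z ↦ 1·2·1·2 = 4
  -3*Y*Z ↦ -3·1·6·2 = -36
  2*Z**2 ↦ 2·1·1·4 = 8
Sum: F(2, 6, 2) = (24) + (4) + (-36) + (8) = 0.
Reducing mod 7: 0 ≡ 0 (mod 7).
Since F(a, b, c) ≡ 0 (mod 7), P lies on the curve.


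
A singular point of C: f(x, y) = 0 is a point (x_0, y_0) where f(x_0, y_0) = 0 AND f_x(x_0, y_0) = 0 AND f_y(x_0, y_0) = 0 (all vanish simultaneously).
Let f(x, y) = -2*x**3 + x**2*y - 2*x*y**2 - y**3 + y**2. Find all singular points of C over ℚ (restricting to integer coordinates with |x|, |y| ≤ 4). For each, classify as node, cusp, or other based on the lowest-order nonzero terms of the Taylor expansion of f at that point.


Singular points: {(0, 0)}; classification: cusp.

Compute partial derivatives:
  f_x = -6*x**2 + 2*x*y - 2*y**2.
  f_y = x**2 - 4*x*y - 3*y**2 + 2*y.
Scan x_0 ∈ {−4, ..., 4}. For each x_0, f_y(x_0, y) is a polynomial in y; find its integer roots y ∈ {−4, ..., 4}, then test f_x and f at those candidates.
  x = -4: f_y(-4, y) = -3*y**2 + 18*y + 16; no integer root y with |y| ≤ 4.
  x = -3: f_y(-3, y) = -3*y**2 + 14*y + 9; no integer root y with |y| ≤ 4.
  x = -2: f_y(-2, y) = -3*y**2 + 10*y + 4; no integer root y with |y| ≤ 4.
  x = -1: f_y(-1, y) = -3*y**2 + 6*y + 1; no integer root y with |y| ≤ 4.
  x = 0: f_y(0, y) = -3*y**2 + 2*y; vanishes at y ∈ {0}. (0, 0): f_x = 0, f = 0 — SINGULAR.
  x = 1: f_y(1, y) = -3*y**2 - 2*y + 1; vanishes at y ∈ {-1}. (1, -1): f_x = -10 ≠ 0.
  x = 2: f_y(2, y) = -3*y**2 - 6*y + 4; no integer root y with |y| ≤ 4.
  x = 3: f_y(3, y) = -3*y**2 - 10*y + 9; no integer root y with |y| ≤ 4.
  x = 4: f_y(4, y) = -3*y**2 - 14*y + 16; no integer root y with |y| ≤ 4.
Only singular point on the grid: (0, 0).
Classify: substitute x = 0 + u, y = 0 + v and expand: f = -2*u**3 + u**2*v - 2*u*v**2 - v**3 + v**2.
No constant or linear terms (consistent with a singular point). Quadratic part: v**2. Cubic part: -2*u**3 + u**2*v - 2*u*v**2 - v**3.
The quadratic part v**2 is a perfect square, so there is a single (double) tangent line v = 0, i.e. y = 0. Restricting the cubic part to that line (v = 0) leaves -2*u**3 ≠ 0, so f is not divisible by v and the branch is v² ≈ 2*u**3 to lowest order — this is a cusp.
Classification: cusp.


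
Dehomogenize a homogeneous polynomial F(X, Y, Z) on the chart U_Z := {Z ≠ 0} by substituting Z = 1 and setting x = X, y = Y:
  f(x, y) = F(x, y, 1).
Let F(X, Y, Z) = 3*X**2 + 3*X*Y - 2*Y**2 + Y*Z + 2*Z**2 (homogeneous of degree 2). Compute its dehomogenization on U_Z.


f(x, y) = 3*x**2 + 3*x*y - 2*y**2 + y + 2

On U_Z we set Z = 1. Each monomial c·X^i·Y^j·Z^k in F becomes c·x^i·y^j·1^k = c·x^i·y^j.
Substituting Z = 1: F(X, Y, 1) = 3*x**2 + 3*x*y - 2*y**2 + y + 2.
Note: deg(f) ≤ deg(F) = 2; strict inequality happens when F is divisible by Z (lost terms).


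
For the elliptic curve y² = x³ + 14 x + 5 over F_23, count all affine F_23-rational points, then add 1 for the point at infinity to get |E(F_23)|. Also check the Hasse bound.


Affine points = {(2, 8), (2, 15), (5, 4), (5, 19), (6, 11), (6, 12), (7, 3), (7, 20), (8, 10), (8, 13), (9, 3), (9, 20), (10, 8), (10, 15), (11, 8), (11, 15), (14, 1), (14, 22), (15, 5), (15, 18), (16, 1), (16, 22), (17, 2), (17, 21), (19, 0), (22, 6), (22, 17)}; affine count = 27; |E(F_23)| = 28.

Discriminant check: Δ ∝ 4a³ + 27b² = 4·14³ + 27·5² = 4·2744 + 27·25 ≡ 13 (mod 23). Nonzero ⇒ E is nonsingular.
For each x ∈ F_23, compute rhs = x³ + 14·x + 5 mod 23, then count y ∈ F_23 with y² ≡ rhs.
  x = 0: rhs = 5, matching y values: none (0 points).
  x = 1: rhs = 20, matching y values: none (0 points).
  x = 2: rhs = 18, matching y values: 8, 15 (2 points).
  x = 3: rhs = 5, matching y values: none (0 points).
  x = 4: rhs = 10, matching y values: none (0 points).
  x = 5: rhs = 16, matching y values: 4, 19 (2 points).
  x = 6: rhs = 6, matching y values: 11, 12 (2 points).
  x = 7: rhs = 9, matching y values: 3, 20 (2 points).
  x = 8: rhs = 8, matching y values: 10, 13 (2 points).
  x = 9: rhs = 9, matching y values: 3, 20 (2 points).
  x = 10: rhs = 18, matching y values: 8, 15 (2 points).
  x = 11: rhs = 18, matching y values: 8, 15 (2 points).
  x = 12: rhs = 15, matching y values: none (0 points).
  x = 13: rhs = 15, matching y values: none (0 points).
  x = 14: rhs = 1, matching y values: 1, 22 (2 points).
  x = 15: rhs = 2, matching y values: 5, 18 (2 points).
  x = 16: rhs = 1, matching y values: 1, 22 (2 points).
  x = 17: rhs = 4, matching y values: 2, 21 (2 points).
  x = 18: rhs = 17, matching y values: none (0 points).
  x = 19: rhs = 0, matching y values: 0 (1 points).
  x = 20: rhs = 5, matching y values: none (0 points).
  x = 21: rhs = 15, matching y values: none (0 points).
  x = 22: rhs = 13, matching y values: 6, 17 (2 points).
Total affine count: 27.
Full point count |E(F_23)| = 27 + 1 = 28.
Hasse bound: |28 − (23+1)| = |4| = 4 ≤ 2√23 ≈ 9.5917 ✓.


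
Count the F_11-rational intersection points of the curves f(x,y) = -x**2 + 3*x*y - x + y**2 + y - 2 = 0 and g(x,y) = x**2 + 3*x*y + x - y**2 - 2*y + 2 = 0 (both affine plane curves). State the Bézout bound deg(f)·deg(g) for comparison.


Common zeros: {(2, 1), (2, 3), (4, 0), (6, 0)}; count = 4; Bézout bound = 4.

deg(f) = 2, deg(g) = 2, so Bézout bound = 4.
Scan x ∈ F_11. For each x, list the y ∈ F_11 with f(x, y) ≡ 0 and those with g(x, y) ≡ 0 (mod 11); the common zeros in that column are the intersection.
  x = 0: f ≡ 0 at y ∈ {1, 9}; g ≡ 0 at y ∈ {4, 5}; common: ∅.
  x = 1: f ≡ 0 at y ∈ ∅; g ≡ 0 at y ∈ ∅; common: ∅.
  x = 2: f ≡ 0 at y ∈ {1, 3}; g ≡ 0 at y ∈ {1, 3}; common: {1, 3}.
  x = 3: f ≡ 0 at y ∈ ∅; g ≡ 0 at y ∈ ∅; common: ∅.
  x = 4: f ≡ 0 at y ∈ {0, 9}; g ≡ 0 at y ∈ {0, 10}; common: {0}.
  x = 5: f ≡ 0 at y ∈ ∅; g ≡ 0 at y ∈ {1}; common: ∅.
  x = 6: f ≡ 0 at y ∈ {0, 3}; g ≡ 0 at y ∈ {0, 5}; common: {0}.
  x = 7: f ≡ 0 at y ∈ {5, 6}; g ≡ 0 at y ∈ ∅; common: ∅.
  x = 8: f ≡ 0 at y ∈ ∅; g ≡ 0 at y ∈ ∅; common: ∅.
  x = 9: f ≡ 0 at y ∈ ∅; g ≡ 0 at y ∈ {4, 10}; common: ∅.
  x = 10: f ≡ 0 at y ∈ {6, 7}; g ≡ 0 at y ∈ {3}; common: ∅.
Collecting: common zeros = {(2, 1), (2, 3), (4, 0), (6, 0)}, so the count is 4.
Comparison with the Bézout bound: 4 ≤ 4 = deg(f)·deg(g), as expected for curves with no common component (the bound is attained).


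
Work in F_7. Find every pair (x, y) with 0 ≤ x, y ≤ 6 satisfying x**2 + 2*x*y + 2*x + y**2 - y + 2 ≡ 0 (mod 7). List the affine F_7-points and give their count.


Affine F_7-points: {(0, 4), (1, 1), (1, 5), (2, 1), (2, 3), (4, 3), (4, 4)}; count = 7.

For each of the 49 pairs (x, y) ∈ F_7², evaluate f(x, y) mod 7. Record the zeros.
  x = 0: [0↦2, 1↦2, 2↦4, 3↦1, 4↦0, 5↦1, 6↦4]  zeros at y ∈ {4}
  x = 1: [0↦5, 1↦0, 2↦4, 3↦3, 4↦4, 5↦0, 6↦5]  zeros at y ∈ {1, 5}
  x = 2: [0↦3, 1↦0, 2↦6, 3↦0, 4↦3, 5↦1, 6↦1]  zeros at y ∈ {1, 3}
  x = 3: [0↦3, 1↦2, 2↦3, 3↦6, 4↦4, 5↦4, 6↦6]  zeros at y ∈ ∅
  x = 4: [0↦5, 1↦6, 2↦2, 3↦0, 4↦0, 5↦2, 6↦6]  zeros at y ∈ {3, 4}
  x = 5: [0↦2, 1↦5, 2↦3, 3↦3, 4↦5, 5↦2, 6↦1]  zeros at y ∈ ∅
  x = 6: [0↦1, 1↦6, 2↦6, 3↦1, 4↦5, 5↦4, 6↦5]  zeros at y ∈ ∅
Collecting zeros: affine points = {(0, 4), (1, 1), (1, 5), (2, 1), (2, 3), (4, 3), (4, 4)}.
Total count |C(F_7)_aff| = 7.


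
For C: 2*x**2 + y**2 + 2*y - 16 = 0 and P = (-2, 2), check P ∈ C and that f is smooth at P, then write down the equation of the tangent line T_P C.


Tangent line at P: -8*x + 6*y - 28 = 0.

Step 1: f(-2, 2) = 0, so P lies on C.
Step 2: partial derivatives
  f_x(x, y) = 4*x, f_y(x, y) = 2*y + 2.
  f_x(P) = -8, f_y(P) = 6 (gradient nonzero, so P is smooth).
Step 3: tangent line at P: -8·(x − -2) + 6·(y − 2) = 0.
Expanding: -8*x + 6*y - 28 = 0.


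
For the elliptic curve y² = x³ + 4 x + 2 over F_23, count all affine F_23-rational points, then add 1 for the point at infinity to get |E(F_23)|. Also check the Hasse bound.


Affine points = {(0, 5), (0, 18), (2, 8), (2, 15), (3, 8), (3, 15), (4, 6), (4, 17), (5, 3), (5, 20), (6, 9), (6, 14), (9, 10), (9, 13), (18, 8), (18, 15), (20, 3), (20, 20), (21, 3), (21, 20)}; affine count = 20; |E(F_23)| = 21.

Discriminant check: Δ ∝ 4a³ + 27b² = 4·4³ + 27·2² = 4·64 + 27·4 ≡ 19 (mod 23). Nonzero ⇒ E is nonsingular.
For each x ∈ F_23, compute rhs = x³ + 4·x + 2 mod 23, then count y ∈ F_23 with y² ≡ rhs.
  x = 0: rhs = 2, matching y values: 5, 18 (2 points).
  x = 1: rhs = 7, matching y values: none (0 points).
  x = 2: rhs = 18, matching y values: 8, 15 (2 points).
  x = 3: rhs = 18, matching y values: 8, 15 (2 points).
  x = 4: rhs = 13, matching y values: 6, 17 (2 points).
  x = 5: rhs = 9, matching y values: 3, 20 (2 points).
  x = 6: rhs = 12, matching y values: 9, 14 (2 points).
  x = 7: rhs = 5, matching y values: none (0 points).
  x = 8: rhs = 17, matching y values: none (0 points).
  x = 9: rhs = 8, matching y values: 10, 13 (2 points).
  x = 10: rhs = 7, matching y values: none (0 points).
  x = 11: rhs = 20, matching y values: none (0 points).
  x = 12: rhs = 7, matching y values: none (0 points).
  x = 13: rhs = 20, matching y values: none (0 points).
  x = 14: rhs = 19, matching y values: none (0 points).
  x = 15: rhs = 10, matching y values: none (0 points).
  x = 16: rhs = 22, matching y values: none (0 points).
  x = 17: rhs = 15, matching y values: none (0 points).
  x = 18: rhs = 18, matching y values: 8, 15 (2 points).
  x = 19: rhs = 14, matching y values: none (0 points).
  x = 20: rhs = 9, matching y values: 3, 20 (2 points).
  x = 21: rhs = 9, matching y values: 3, 20 (2 points).
  x = 22: rhs = 20, matching y values: none (0 points).
Total affine count: 20.
Full point count |E(F_23)| = 20 + 1 = 21.
Hasse bound: |21 − (23+1)| = |-3| = 3 ≤ 2√23 ≈ 9.5917 ✓.


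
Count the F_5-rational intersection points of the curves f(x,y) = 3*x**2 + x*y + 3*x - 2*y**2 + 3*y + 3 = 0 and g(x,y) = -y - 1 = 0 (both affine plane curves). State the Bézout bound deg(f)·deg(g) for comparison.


Common zeros: ∅; count = 0; Bézout bound = 2.

deg(f) = 2, deg(g) = 1, so Bézout bound = 2.
Scan x ∈ F_5. For each x, list the y ∈ F_5 with f(x, y) ≡ 0 and those with g(x, y) ≡ 0 (mod 5); the common zeros in that column are the intersection.
  x = 0: f ≡ 0 at y ∈ ∅; g ≡ 0 at y ∈ {4}; common: ∅.
  x = 1: f ≡ 0 at y ∈ ∅; g ≡ 0 at y ∈ {4}; common: ∅.
  x = 2: f ≡ 0 at y ∈ ∅; g ≡ 0 at y ∈ {4}; common: ∅.
  x = 3: f ≡ 0 at y ∈ ∅; g ≡ 0 at y ∈ {4}; common: ∅.
  x = 4: f ≡ 0 at y ∈ ∅; g ≡ 0 at y ∈ {4}; common: ∅.
Collecting: common zeros = ∅, so the count is 0.
Comparison with the Bézout bound: 0 ≤ 2 = deg(f)·deg(g), as expected for curves with no common component (the affine F_5-count falls short of the bound because intersections may lie at infinity, over extension fields, or carry multiplicity).


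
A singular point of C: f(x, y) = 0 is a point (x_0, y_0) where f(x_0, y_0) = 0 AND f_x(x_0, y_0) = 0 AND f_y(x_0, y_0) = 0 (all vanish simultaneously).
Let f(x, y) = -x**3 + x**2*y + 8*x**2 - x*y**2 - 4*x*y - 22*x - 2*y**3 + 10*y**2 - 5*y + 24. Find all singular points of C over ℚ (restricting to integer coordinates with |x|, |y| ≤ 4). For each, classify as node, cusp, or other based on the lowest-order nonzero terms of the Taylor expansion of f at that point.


Singular points: {(3, 1)}; classification: cusp.

Compute partial derivatives:
  f_x = -3*x**2 + 2*x*y + 16*x - y**2 - 4*y - 22.
  f_y = x**2 - 2*x*y - 4*x - 6*y**2 + 20*y - 5.
Scan x_0 ∈ {−4, ..., 4}. For each x_0, f_y(x_0, y) is a polynomial in y; find its integer roots y ∈ {−4, ..., 4}, then test f_x and f at those candidates.
  x = -4: f_y(-4, y) = -6*y**2 + 28*y + 27; no integer root y with |y| ≤ 4.
  x = -3: f_y(-3, y) = -6*y**2 + 26*y + 16; no integer root y with |y| ≤ 4.
  x = -2: f_y(-2, y) = -6*y**2 + 24*y + 7; no integer root y with |y| ≤ 4.
  x = -1: f_y(-1, y) = -6*y**2 + 22*y; vanishes at y ∈ {0}. (-1, 0): f_x = -41 ≠ 0.
  x = 0: f_y(0, y) = -6*y**2 + 20*y - 5; no integer root y with |y| ≤ 4.
  x = 1: f_y(1, y) = -6*y**2 + 18*y - 8; no integer root y with |y| ≤ 4.
  x = 2: f_y(2, y) = -6*y**2 + 16*y - 9; no integer root y with |y| ≤ 4.
  x = 3: f_y(3, y) = -6*y**2 + 14*y - 8; vanishes at y ∈ {1}. (3, 1): f_x = 0, f = 0 — SINGULAR.
  x = 4: f_y(4, y) = -6*y**2 + 12*y - 5; no integer root y with |y| ≤ 4.
Only singular point on the grid: (3, 1).
Classify: substitute x = 3 + u, y = 1 + v and expand: f = -u**3 + u**2*v - u*v**2 - 2*v**3 + v**2.
No constant or linear terms (consistent with a singular point). Quadratic part: v**2. Cubic part: -u**3 + u**2*v - u*v**2 - 2*v**3.
The quadratic part v**2 is a perfect square, so there is a single (double) tangent line v = 0, i.e. y = 1. Restricting the cubic part to that line (v = 0) leaves -u**3 ≠ 0, so f is not divisible by v and the branch is v² ≈ u**3 to lowest order — this is a cusp.
Classification: cusp.


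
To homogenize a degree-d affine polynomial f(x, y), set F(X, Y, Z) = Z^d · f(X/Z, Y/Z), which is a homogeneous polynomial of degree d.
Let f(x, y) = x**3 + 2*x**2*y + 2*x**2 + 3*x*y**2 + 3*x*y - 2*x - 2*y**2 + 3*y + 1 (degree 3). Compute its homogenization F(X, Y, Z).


F(X, Y, Z) = X**3 + 2*X**2*Y + 2*X**2*Z + 3*X*Y**2 + 3*X*Y*Z - 2*X*Z**2 - 2*Y**2*Z + 3*Y*Z**2 + Z**3

deg(f) = 3.
Substitute x = X/Z, y = Y/Z into f, then multiply by Z^3.
  monomial 1·x^3·y^0 ↦ 1·X^3·Y^0·Z^0.
  monomial 2·x^2·y^1 ↦ 2·X^2·Y^1·Z^0.
  monomial 2·x^2·y^0 ↦ 2·X^2·Y^0·Z^1.
  monomial 3·x^1·y^2 ↦ 3·X^1·Y^2·Z^0.
  monomial 3·x^1·y^1 ↦ 3·X^1·Y^1·Z^1.
  monomial -2·x^1·y^0 ↦ -2·X^1·Y^0·Z^2.
  monomial -2·x^0·y^2 ↦ -2·X^0·Y^2·Z^1.
  monomial 3·x^0·y^1 ↦ 3·X^0·Y^1·Z^2.
  monomial 1·x^0·y^0 ↦ 1·X^0·Y^0·Z^3.
Collecting: F(X, Y, Z) = X**3 + 2*X**2*Y + 2*X**2*Z + 3*X*Y**2 + 3*X*Y*Z - 2*X*Z**2 - 2*Y**2*Z + 3*Y*Z**2 + Z**3.


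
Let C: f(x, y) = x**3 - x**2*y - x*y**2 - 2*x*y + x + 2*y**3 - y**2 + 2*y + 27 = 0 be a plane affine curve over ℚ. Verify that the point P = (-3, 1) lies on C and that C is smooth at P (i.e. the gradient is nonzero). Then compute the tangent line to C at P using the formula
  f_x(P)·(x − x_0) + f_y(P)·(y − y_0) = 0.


Tangent line at P: 31*x + 9*y + 84 = 0.

Step 1: f(-3, 1) = 0, so P lies on C.
Step 2: partial derivatives
  f_x(x, y) = 3*x**2 - 2*x*y - y**2 - 2*y + 1, f_y(x, y) = -x**2 - 2*x*y - 2*x + 6*y**2 - 2*y + 2.
  f_x(P) = 31, f_y(P) = 9 (gradient nonzero, so P is smooth).
Step 3: tangent line at P: 31·(x − -3) + 9·(y − 1) = 0.
Expanding: 31*x + 9*y + 84 = 0.


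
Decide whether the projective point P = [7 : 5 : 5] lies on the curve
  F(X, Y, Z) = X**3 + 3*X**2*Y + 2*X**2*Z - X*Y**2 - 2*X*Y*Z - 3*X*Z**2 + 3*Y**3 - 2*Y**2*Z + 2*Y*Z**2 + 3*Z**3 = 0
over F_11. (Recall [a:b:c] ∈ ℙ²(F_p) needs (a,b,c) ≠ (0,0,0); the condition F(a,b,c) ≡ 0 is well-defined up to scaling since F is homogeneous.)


F(7,5,5) ≡ 3 (mod 11); P is NOT on the curve.

Evaluate F(7, 5, 5) term-by-term (mod 11).
  X**3 ↦ 1·343·1·1 = 343
  3*X**2*Y ↦ 3·49·5·1 = 735
  2*X**2*Z ↦ 2·49·1·5 = 490
  -X*Y**2 ↦ -1·7·25·1 = -175
  -2*X*Y*Z ↦ -2·7·5·5 = -350
  -3*X*Z**2 ↦ -3·7·1·25 = -525
  3*Y**3 ↦ 3·1·125·1 = 375
  -2*Y**2*Z ↦ -2·1·25·5 = -250
  2*Y*Z**2 ↦ 2·1·5·25 = 250
  3*Z**3 ↦ 3·1·1·125 = 375
Sum: F(7, 5, 5) = (343) + (735) + (490) + (-175) + (-350) + (-525) + (375) + (-250) + (250) + (375) = 1268.
Reducing mod 11: 1268 ≡ 3 (mod 11).
Since F(a, b, c) ≡ 3 ≠ 0 (mod 11), P does NOT lie on the curve.
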